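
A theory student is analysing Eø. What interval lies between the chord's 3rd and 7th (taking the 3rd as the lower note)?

Spelling the chord: E-G-Bb-D.
So we need the interval from G up to D.
From G to D is 7 semitones, exactly the perfect fifth.

perfect fifth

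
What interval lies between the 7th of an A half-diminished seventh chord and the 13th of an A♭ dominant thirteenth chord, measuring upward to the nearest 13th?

minor seventh

A half-diminished seventh has G as its 7th, and A♭ dominant thirteenth has F as its 13th.
G up to F is 10 semitones, a half step narrower than a major seventh, so the interval is minor.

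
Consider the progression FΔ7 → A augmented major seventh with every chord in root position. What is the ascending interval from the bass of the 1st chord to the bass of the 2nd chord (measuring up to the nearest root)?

The roots are F and A.
F up to A spans 3 letter names and 4 semitones — a major third.

major third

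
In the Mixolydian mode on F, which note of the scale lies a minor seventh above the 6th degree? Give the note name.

C

The scale is F G A Bb C D Eb.
The 6th degree is D; a minor seventh above that is C — scale degree 5.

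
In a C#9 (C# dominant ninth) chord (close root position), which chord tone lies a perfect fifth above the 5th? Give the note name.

D#

C#9: C# E# G# B D#.
The 5th is G#. A perfect fifth above G# is D#.
D# is the chord's 9th.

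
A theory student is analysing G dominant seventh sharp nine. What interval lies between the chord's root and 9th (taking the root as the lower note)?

Spelling the chord: G–B–D–F–A#.
So we need the interval from G up to A#.
From G to A#: 15 semitones over a ninth = augmented.

augmented ninth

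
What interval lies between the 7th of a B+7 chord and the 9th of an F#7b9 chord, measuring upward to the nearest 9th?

minor seventh

The 7th of B+7 is A; the 9th of F#7b9 is G.
7 letter names make it a seventh; at 10 semitones (a half step narrower than major) the quality is minor.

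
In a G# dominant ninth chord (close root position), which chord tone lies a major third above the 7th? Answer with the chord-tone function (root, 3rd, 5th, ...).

G#9: G# B# D# F# A#.
The 7th is F#. A major third above F# is A#.
A# is the chord's 9th.

9th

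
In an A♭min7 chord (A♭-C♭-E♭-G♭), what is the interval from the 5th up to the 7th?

minor third

That puts E♭ below G♭.
From E♭ to G♭: 3 semitones over a third = minor.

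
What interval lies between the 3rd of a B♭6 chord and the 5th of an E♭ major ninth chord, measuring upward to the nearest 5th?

minor sixth

B♭6 has D as its 3rd, and E♭ major ninth has B♭ as its 5th.
6 letter names make it a sixth; at 8 semitones (a half step narrower than major) the quality is minor.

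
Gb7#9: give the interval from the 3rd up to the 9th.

The chord tones of Gb7#9 (Gb dominant seventh sharp nine) are Gb-Bb-Db-Fb-A.
That puts Bb below A.
Bb up to A spans 7 letter names and 11 semitones — a major seventh.

major 7th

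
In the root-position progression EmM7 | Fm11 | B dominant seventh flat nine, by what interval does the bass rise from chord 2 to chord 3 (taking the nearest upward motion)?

augmented fourth

The roots are F and B.
From F to B: 6 semitones over a fourth = augmented.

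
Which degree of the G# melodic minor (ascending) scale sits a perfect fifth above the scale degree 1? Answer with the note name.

The scale is G# A# B C# D# E# F##.
The scale degree 1 is G#; a perfect fifth above that is D# — scale degree 5.

D#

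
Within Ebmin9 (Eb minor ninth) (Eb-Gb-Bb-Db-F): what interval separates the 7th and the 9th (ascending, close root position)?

7th = Db; 9th = F.
From Db to F is 4 semitones, exactly the major third.

major third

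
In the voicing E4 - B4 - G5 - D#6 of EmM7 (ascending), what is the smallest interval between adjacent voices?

Adjacent intervals: E4→B4 = perfect fifth; B4→G5 = minor sixth; G5→D#6 = augmented fifth.
The smallest is E4 to B4, a perfect fifth (7 semitones).

perfect 5th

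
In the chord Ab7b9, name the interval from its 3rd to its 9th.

d7

Ab7b9 is spelled Ab C Eb Gb Bbb.
The 3rd is C and the 9th is Bbb.
C up to Bbb is 9 semitones, a whole step narrower than a major seventh, so the interval is diminished.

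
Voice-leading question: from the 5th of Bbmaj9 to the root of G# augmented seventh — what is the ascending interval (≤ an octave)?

augmented second

Bbmaj9 has F as its 5th, and G# augmented seventh has G# as its root.
2 letter names make it a second; at 3 semitones (a half step wider than major) the quality is augmented.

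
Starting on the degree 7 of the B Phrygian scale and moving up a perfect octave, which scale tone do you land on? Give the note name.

The scale is B C D E F# G A.
The degree 7 is A; a perfect octave above that is A — scale degree 7.

A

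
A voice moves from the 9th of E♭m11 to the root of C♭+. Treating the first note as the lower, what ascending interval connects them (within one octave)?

d5

E♭m11 has F as its 9th, and C♭+ has C♭ as its root.
From F to C♭: 6 semitones over a fifth = diminished.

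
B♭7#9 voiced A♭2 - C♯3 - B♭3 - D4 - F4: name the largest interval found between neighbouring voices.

Adjacent intervals: A♭2→C♯3 = augmented third; C♯3→B♭3 = diminished seventh; B♭3→D4 = major third; D4→F4 = minor third.
The largest is C♯3 to B♭3, a diminished seventh (9 semitones).

diminished 7th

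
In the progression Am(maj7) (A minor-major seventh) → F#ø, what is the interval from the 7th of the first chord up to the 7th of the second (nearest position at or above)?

m6

Am(maj7) (A minor-major seventh) has G# as its 7th, and F#ø has E as its 7th.
6 letter names make it a sixth; at 8 semitones (a half step narrower than major) the quality is minor.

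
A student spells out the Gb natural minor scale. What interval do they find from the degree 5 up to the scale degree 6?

minor second

Gb natural minor: Gb Ab Bbb Cb Db Ebb Fb.
That puts Db below Ebb.
Db up to Ebb is 1 semitone, a half step narrower than a major second, so the interval is minor.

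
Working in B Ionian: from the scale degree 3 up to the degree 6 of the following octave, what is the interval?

Spelling B Ionian: B C♯ D♯ E F♯ G♯ A♯.
So we need the interval from D♯ up to G♯.
Counting 11 letters and 17 half steps from D♯ gives a perfect eleventh.

perfect 11th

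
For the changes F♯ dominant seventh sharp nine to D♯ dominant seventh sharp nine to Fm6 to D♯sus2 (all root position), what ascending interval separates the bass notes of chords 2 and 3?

The roots are D♯ and F.
3 letter names make it a third; at 2 semitones (a whole step narrower than major) the quality is diminished.

diminished third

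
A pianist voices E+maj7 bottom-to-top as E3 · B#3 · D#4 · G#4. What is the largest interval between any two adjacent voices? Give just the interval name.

augmented fifth

Adjacent intervals: E3→B#3 = augmented fifth; B#3→D#4 = minor third; D#4→G#4 = perfect fourth.
The largest is E3 to B#3, an augmented fifth (8 semitones).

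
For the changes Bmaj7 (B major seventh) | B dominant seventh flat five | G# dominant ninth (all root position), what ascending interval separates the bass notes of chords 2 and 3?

The roots are B and G#.
B up to G# spans 6 letter names and 9 semitones — a major sixth.

M6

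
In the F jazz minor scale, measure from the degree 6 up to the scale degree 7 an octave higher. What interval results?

major ninth

The scale runs F G Ab Bb C D E.
Degree 6 = D; degree 7 (up an octave) = E.
From D to E is 14 semitones, exactly the major ninth.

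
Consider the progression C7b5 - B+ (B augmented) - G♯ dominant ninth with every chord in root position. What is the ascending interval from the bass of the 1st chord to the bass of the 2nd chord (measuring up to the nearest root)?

M7

The roots are C and B.
C up to B spans 7 letter names and 11 semitones — a major seventh.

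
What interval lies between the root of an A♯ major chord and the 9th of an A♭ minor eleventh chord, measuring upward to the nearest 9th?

A♯ major has A♯ as its root, and A♭ minor eleventh has B♭ as its 9th.
2 letter names make it a second; at 0 semitones (a whole step narrower than major) the quality is diminished.

diminished second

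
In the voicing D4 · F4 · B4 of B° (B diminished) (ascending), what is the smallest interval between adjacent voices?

minor third

Adjacent intervals: D4→F4 = minor third; F4→B4 = augmented fourth.
The smallest is D4 to F4, a minor third (3 semitones).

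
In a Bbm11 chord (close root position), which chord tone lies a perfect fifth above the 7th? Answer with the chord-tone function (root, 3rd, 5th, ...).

11th

Spelling the chord: Bb-Db-F-Ab-C-Eb.
The 7th is Ab. A perfect fifth above Ab is Eb.
Eb is the chord's 11th.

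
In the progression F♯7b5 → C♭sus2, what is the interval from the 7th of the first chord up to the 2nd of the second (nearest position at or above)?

diminished seventh

The 7th of F♯7b5 is E; the 2nd of C♭sus2 is D♭.
From E to D♭: 9 semitones over a seventh = diminished.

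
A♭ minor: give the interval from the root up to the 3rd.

A♭min: A♭-C♭-E♭.
Root = A♭; 3rd = C♭.
From A♭ to C♭: 3 semitones over a third = minor.

minor third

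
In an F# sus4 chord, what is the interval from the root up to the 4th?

F#sus4 (F# sus4) is spelled F#, B, C#.
So we need the interval from F# up to B.
Counting 4 letters and 5 half steps from F# gives a perfect fourth.

perfect fourth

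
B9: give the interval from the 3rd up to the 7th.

diminished fifth

Spelling the chord: B D# F# A C#.
That puts D# below A.
5 letter names make it a fifth; at 6 semitones (a half step narrower than perfect) the quality is diminished.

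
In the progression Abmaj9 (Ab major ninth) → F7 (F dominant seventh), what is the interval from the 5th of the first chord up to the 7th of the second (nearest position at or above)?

perfect 1st

The 5th of Abmaj9 (Ab major ninth) is Eb; the 7th of F7 (F dominant seventh) is Eb.
From Eb to Eb is 0 semitones, exactly the perfect unison.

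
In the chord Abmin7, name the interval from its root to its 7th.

Abmin7: Ab, Cb, Eb, Gb.
The root is Ab and the 7th is Gb.
7 letter names make it a seventh; at 10 semitones (a half step narrower than major) the quality is minor.

minor 7th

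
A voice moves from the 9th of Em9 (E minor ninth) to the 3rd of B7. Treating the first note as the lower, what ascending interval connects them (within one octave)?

Em9 (E minor ninth) has F# as its 9th, and B7 has D# as its 3rd.
From F# to D# is 9 semitones, exactly the major sixth.

M6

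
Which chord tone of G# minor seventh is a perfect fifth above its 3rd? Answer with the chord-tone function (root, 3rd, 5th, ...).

The chord tones of G# minor seventh are G#, B, D#, F#.
The 3rd is B. A perfect fifth above B is F#.
F# is the chord's 7th.

7th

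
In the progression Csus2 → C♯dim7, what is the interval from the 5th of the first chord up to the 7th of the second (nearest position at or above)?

minor 3rd

Csus2 has G as its 5th, and C♯dim7 has B♭ as its 7th.
G up to B♭ is 3 semitones, a half step narrower than a major third, so the interval is minor.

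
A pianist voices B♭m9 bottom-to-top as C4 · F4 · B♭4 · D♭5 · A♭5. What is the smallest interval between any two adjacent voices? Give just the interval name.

minor 3rd

Adjacent intervals: C4→F4 = perfect fourth; F4→B♭4 = perfect fourth; B♭4→D♭5 = minor third; D♭5→A♭5 = perfect fifth.
The smallest is B♭4 to D♭5, a minor third (3 semitones).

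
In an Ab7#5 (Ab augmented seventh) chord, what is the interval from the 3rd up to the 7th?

diminished fifth

Ab7#5: Ab, C, E, Gb.
So we need the interval from C up to Gb.
5 letter names make it a fifth; at 6 semitones (a half step narrower than perfect) the quality is diminished.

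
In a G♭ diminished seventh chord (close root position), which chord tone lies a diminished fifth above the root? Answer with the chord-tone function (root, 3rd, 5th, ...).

G♭dim7 (G♭ diminished seventh) is spelled G♭ B𝄫 D𝄫 F𝄫.
The root is G♭. A diminished fifth above G♭ is D𝄫.
D𝄫 is the chord's 5th.

5th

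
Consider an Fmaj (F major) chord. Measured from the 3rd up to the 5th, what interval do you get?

Fmaj (F major): F A C.
The 3rd is A and the 5th is C.
A up to C is 3 semitones, a half step narrower than a major third, so the interval is minor.

minor third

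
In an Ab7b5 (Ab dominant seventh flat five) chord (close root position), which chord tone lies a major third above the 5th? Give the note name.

Gb

Ab dominant seventh flat five is spelled Ab-C-Ebb-Gb.
The 5th is Ebb. A major third above Ebb is Gb.
Gb is the chord's 7th.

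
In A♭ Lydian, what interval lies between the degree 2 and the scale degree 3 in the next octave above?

Spelling A♭ Lydian: A♭ B♭ C D E♭ F G.
So we need the interval from B♭ up to C.
B♭ up to C spans 9 letter names and 14 semitones — a major ninth.

major ninth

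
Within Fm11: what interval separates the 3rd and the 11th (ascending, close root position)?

Fm11 is spelled F-A♭-C-E♭-G-B♭.
That puts A♭ below B♭.
A♭ up to B♭ spans 9 letter names and 14 semitones — a major ninth.

M9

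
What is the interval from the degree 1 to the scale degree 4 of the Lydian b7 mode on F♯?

augmented fourth

The scale runs F♯ G♯ A♯ B♯ C♯ D♯ E.
So we need the interval from F♯ up to B♯.
4 letter names make it a fourth; at 6 semitones (a half step wider than perfect) the quality is augmented.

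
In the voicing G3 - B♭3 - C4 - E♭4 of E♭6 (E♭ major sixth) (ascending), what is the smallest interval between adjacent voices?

major second

Adjacent intervals: G3→B♭3 = minor third; B♭3→C4 = major second; C4→E♭4 = minor third.
The smallest is B♭3 to C4, a major second (2 semitones).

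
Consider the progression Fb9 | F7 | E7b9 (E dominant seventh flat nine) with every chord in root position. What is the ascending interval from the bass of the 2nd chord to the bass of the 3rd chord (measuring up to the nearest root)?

The roots are F and E.
From F to E is 11 semitones, exactly the major seventh.

major 7th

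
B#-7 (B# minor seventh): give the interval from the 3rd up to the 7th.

Spelling the chord: B#–D#–F##–A#.
That puts D# below A#.
From D# to A# is 7 semitones, exactly the perfect fifth.

perfect fifth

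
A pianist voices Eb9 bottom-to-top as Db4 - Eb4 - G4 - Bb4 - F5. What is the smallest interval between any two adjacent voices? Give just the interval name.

major second

Adjacent intervals: Db4→Eb4 = major second; Eb4→G4 = major third; G4→Bb4 = minor third; Bb4→F5 = perfect fifth.
The smallest is Db4 to Eb4, a major second (2 semitones).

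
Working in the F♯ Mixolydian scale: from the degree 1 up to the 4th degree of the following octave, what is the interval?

perfect eleventh

The scale runs F♯ G♯ A♯ B C♯ D♯ E.
The degree 1 is F♯ and the scale degree 4 (up an octave) is B.
Counting 11 letters and 17 half steps from F♯ gives a perfect eleventh.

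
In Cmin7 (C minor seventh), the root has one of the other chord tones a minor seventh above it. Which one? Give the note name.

Bb

C-7: C-E♭-G-B♭.
The root is C. A minor seventh above C is B♭.
B♭ is the chord's 7th.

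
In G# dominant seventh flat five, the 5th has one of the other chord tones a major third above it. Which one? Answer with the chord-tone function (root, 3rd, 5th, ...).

7th

G#7b5 (G# dominant seventh flat five) is spelled G#, B#, D, F#.
The 5th is D. A major third above D is F#.
F# is the chord's 7th.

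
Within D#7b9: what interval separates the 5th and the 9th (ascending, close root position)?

D#7b9 is spelled D#-F##-A#-C#-E.
5th = A#; 9th = E.
From A# to E: 6 semitones over a fifth = diminished.

diminished fifth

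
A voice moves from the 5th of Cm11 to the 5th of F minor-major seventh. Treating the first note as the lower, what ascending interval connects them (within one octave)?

perfect 4th

The 5th of Cm11 is G; the 5th of F minor-major seventh is C.
From G to C is 5 semitones, exactly the perfect fourth.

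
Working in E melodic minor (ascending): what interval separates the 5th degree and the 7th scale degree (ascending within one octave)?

E melodic minor: E F# G A B C# D#.
That puts B below D#.
B up to D# spans 3 letter names and 4 semitones — a major third.

major third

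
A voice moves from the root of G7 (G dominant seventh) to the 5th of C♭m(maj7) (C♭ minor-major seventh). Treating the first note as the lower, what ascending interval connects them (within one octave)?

diminished octave

The root of G7 (G dominant seventh) is G; the 5th of C♭m(maj7) (C♭ minor-major seventh) is G♭.
G up to G♭ is 11 semitones, a half step narrower than a perfect octave, so the interval is diminished.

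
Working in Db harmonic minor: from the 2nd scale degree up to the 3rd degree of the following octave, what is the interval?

m9

Spelling Db harmonic minor: Db Eb Fb Gb Ab Bbb C.
So we need the interval from Eb up to Fb.
Eb up to Fb is 13 semitones, a half step narrower than a major ninth, so the interval is minor.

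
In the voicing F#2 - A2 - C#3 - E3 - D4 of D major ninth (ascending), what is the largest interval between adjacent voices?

minor 7th

Adjacent intervals: F#2→A2 = minor third; A2→C#3 = major third; C#3→E3 = minor third; E3→D4 = minor seventh.
The largest is E3 to D4, a minor seventh (10 semitones).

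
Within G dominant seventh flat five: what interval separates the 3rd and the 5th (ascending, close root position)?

The chord tones of G dominant seventh flat five are G B Db F.
The 3rd is B and the 5th is Db.
B up to Db is 2 semitones, a whole step narrower than a major third, so the interval is diminished.

diminished 3rd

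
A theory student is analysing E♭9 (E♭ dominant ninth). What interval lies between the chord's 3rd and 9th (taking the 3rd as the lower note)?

minor 7th

E♭ dominant ninth is spelled E♭, G, B♭, D♭, F.
That puts G below F.
From G to F: 10 semitones over a seventh = minor.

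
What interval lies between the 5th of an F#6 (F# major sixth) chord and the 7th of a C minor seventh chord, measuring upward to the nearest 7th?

The 5th of F#6 (F# major sixth) is C#; the 7th of C minor seventh is Bb.
From C# to Bb: 9 semitones over a seventh = diminished.

diminished seventh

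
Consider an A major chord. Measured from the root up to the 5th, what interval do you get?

perfect 5th

Spelling the chord: A C♯ E.
So we need the interval from A up to E.
From A to E is 7 semitones, exactly the perfect fifth.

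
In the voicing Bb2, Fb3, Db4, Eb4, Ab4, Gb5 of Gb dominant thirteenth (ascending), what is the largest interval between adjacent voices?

m7

Adjacent intervals: Bb2→Fb3 = diminished fifth; Fb3→Db4 = major sixth; Db4→Eb4 = major second; Eb4→Ab4 = perfect fourth; Ab4→Gb5 = minor seventh.
The largest is Ab4 to Gb5, a minor seventh (10 semitones).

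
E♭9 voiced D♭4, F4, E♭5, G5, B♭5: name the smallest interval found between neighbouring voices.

Adjacent intervals: D♭4→F4 = major third; F4→E♭5 = minor seventh; E♭5→G5 = major third; G5→B♭5 = minor third.
The smallest is G5 to B♭5, a minor third (3 semitones).

minor third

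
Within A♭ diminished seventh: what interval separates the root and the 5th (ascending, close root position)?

d5

A♭ diminished seventh: A♭, C♭, E𝄫, G𝄫.
That puts A♭ below E𝄫.
A♭ up to E𝄫 is 6 semitones, a half step narrower than a perfect fifth, so the interval is diminished.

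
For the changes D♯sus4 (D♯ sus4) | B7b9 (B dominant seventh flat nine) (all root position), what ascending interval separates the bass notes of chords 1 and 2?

minor sixth

The roots are D♯ and B.
From D♯ to B: 8 semitones over a sixth = minor.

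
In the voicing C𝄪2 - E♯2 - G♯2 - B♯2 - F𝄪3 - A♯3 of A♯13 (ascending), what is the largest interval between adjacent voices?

Adjacent intervals: C𝄪2→E♯2 = minor third; E♯2→G♯2 = minor third; G♯2→B♯2 = major third; B♯2→F𝄪3 = perfect fifth; F𝄪3→A♯3 = minor third.
The largest is B♯2 to F𝄪3, a perfect fifth (7 semitones).

perfect fifth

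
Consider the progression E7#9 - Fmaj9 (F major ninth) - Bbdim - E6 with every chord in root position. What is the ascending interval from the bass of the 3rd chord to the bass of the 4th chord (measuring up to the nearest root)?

A4

The roots are Bb and E.
From Bb to E: 6 semitones over a fourth = augmented.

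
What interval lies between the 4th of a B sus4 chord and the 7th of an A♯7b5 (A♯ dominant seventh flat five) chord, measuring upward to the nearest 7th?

major third

The 4th of B sus4 is E; the 7th of A♯7b5 (A♯ dominant seventh flat five) is G♯.
From E to G♯ is 4 semitones, exactly the major third.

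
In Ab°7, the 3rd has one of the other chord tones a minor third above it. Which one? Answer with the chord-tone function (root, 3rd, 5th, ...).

Ab diminished seventh: Ab, Cb, Ebb, Gbb.
The 3rd is Cb. A minor third above Cb is Ebb.
Ebb is the chord's 5th.

5th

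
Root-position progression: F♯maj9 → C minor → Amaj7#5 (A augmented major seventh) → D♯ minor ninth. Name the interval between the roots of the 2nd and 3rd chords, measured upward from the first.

major sixth

The roots are C and A.
Counting 6 letters and 9 half steps from C gives a major sixth.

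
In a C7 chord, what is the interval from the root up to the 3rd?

M3

C7 (C dominant seventh): C-E-G-Bb.
The root is C and the 3rd is E.
Counting 3 letters and 4 half steps from C gives a major third.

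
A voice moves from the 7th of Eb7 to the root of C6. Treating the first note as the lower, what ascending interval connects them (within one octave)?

major seventh

Eb7 has Db as its 7th, and C6 has C as its root.
Db up to C spans 7 letter names and 11 semitones — a major seventh.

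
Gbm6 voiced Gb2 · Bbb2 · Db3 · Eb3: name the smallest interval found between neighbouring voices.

Adjacent intervals: Gb2→Bbb2 = minor third; Bbb2→Db3 = major third; Db3→Eb3 = major second.
The smallest is Db3 to Eb3, a major second (2 semitones).

major second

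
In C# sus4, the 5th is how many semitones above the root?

7

C#sus4 is spelled C#, F#, G#.
C# to G# is a perfect fifth: 7 semitones.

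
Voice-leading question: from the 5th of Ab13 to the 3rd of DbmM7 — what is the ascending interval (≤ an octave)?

minor second

Ab13 has Eb as its 5th, and DbmM7 has Fb as its 3rd.
Eb up to Fb is 1 semitone, a half step narrower than a major second, so the interval is minor.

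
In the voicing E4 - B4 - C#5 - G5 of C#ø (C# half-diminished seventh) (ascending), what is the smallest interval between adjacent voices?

major second

Adjacent intervals: E4→B4 = perfect fifth; B4→C#5 = major second; C#5→G5 = diminished fifth.
The smallest is B4 to C#5, a major second (2 semitones).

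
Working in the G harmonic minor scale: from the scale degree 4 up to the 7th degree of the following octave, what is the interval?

G harmonic minor: G A Bb C D Eb F#.
So we need the interval from C up to F#.
C up to F# is 18 semitones, a half step wider than a perfect eleventh, so the interval is augmented.

augmented eleventh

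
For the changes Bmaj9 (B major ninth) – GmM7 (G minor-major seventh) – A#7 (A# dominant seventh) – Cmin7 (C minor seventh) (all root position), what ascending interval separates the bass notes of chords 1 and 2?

minor sixth

The roots are B and G.
B up to G is 8 semitones, a half step narrower than a major sixth, so the interval is minor.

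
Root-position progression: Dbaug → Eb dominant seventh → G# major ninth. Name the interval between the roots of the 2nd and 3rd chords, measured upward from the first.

augmented third

The roots are Eb and G#.
3 letter names make it a third; at 5 semitones (a half step wider than major) the quality is augmented.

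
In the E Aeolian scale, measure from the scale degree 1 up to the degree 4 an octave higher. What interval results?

perfect eleventh

Spelling the E Aeolian scale: E F# G A B C D.
That puts E below A.
E up to A spans 11 letter names and 17 semitones — a perfect eleventh.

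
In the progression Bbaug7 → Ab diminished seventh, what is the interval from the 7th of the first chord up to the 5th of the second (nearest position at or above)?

The 7th of Bbaug7 is Ab; the 5th of Ab diminished seventh is Ebb.
From Ab to Ebb: 6 semitones over a fifth = diminished.

diminished fifth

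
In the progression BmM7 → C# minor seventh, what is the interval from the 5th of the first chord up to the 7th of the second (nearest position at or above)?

BmM7 has F# as its 5th, and C# minor seventh has B as its 7th.
From F# to B is 5 semitones, exactly the perfect fourth.

perfect 4th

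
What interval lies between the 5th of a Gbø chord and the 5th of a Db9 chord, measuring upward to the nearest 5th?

The 5th of Gbø is Dbb; the 5th of Db9 is Ab.
5 letter names make it a fifth; at 8 semitones (a half step wider than perfect) the quality is augmented.

augmented 5th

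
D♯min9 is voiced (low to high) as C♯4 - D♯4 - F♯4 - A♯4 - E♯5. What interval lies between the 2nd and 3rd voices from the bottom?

Those voices are D♯4 and F♯4.
D♯ up to F♯ is 3 semitones, a half step narrower than a major third, so the interval is minor.

minor third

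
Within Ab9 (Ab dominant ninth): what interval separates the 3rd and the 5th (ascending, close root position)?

minor 3rd

The chord tones of Ab9 are Ab, C, Eb, Gb, Bb.
That puts C below Eb.
C up to Eb is 3 semitones, a half step narrower than a major third, so the interval is minor.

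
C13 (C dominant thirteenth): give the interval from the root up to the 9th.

major ninth

C13 (C dominant thirteenth): C, E, G, Bb, D, A.
That puts C below D.
From C to D is 14 semitones, exactly the major ninth.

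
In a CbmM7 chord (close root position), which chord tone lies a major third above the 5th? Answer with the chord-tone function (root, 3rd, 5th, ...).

7th

The chord tones of Cbm(maj7) are Cb-Ebb-Gb-Bb.
The 5th is Gb. A major third above Gb is Bb.
Bb is the chord's 7th.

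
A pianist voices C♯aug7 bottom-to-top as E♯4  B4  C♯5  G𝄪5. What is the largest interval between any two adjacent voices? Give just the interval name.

augmented fifth

Adjacent intervals: E♯4→B4 = diminished fifth; B4→C♯5 = major second; C♯5→G𝄪5 = augmented fifth.
The largest is C♯5 to G𝄪5, an augmented fifth (8 semitones).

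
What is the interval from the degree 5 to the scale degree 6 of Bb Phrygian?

Spelling Bb Phrygian: Bb Cb Db Eb F Gb Ab.
Degree 5 = F; 6th scale degree = Gb.
F up to Gb is 1 semitone, a half step narrower than a major second, so the interval is minor.

minor second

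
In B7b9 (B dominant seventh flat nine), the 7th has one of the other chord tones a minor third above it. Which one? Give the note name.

Spelling the chord: B, D♯, F♯, A, C.
The 7th is A. A minor third above A is C.
C is the chord's 9th.

C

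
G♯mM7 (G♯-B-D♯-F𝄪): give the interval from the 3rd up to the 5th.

3rd = B; 5th = D♯.
B up to D♯ spans 3 letter names and 4 semitones — a major third.

major 3rd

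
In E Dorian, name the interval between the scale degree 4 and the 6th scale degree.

major third

The scale runs E F# G A B C# D.
So we need the interval from A up to C#.
A up to C# spans 3 letter names and 4 semitones — a major third.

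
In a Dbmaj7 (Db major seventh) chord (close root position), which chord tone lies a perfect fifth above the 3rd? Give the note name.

C

The chord tones of DbΔ7 are Db–F–Ab–C.
The 3rd is F. A perfect fifth above F is C.
C is the chord's 7th.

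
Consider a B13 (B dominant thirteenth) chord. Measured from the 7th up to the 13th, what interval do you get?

B13 is spelled B, D#, F#, A, C#, G#.
The 7th is A and the 13th is G#.
From A to G# is 11 semitones, exactly the major seventh.

major seventh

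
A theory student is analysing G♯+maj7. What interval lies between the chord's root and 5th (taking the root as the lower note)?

A5

The chord tones of G♯+maj7 are G♯-B♯-D𝄪-F𝄪.
The root is G♯ and the 5th is D𝄪.
From G♯ to D𝄪: 8 semitones over a fifth = augmented.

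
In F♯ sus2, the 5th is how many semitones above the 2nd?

5

F♯sus2: F♯-G♯-C♯.
G♯ to C♯ is a perfect fourth: 5 semitones.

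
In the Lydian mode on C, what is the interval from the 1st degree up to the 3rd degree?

Spelling the Lydian mode on C: C D E F♯ G A B.
1st degree = C; 3rd scale degree = E.
From C to E is 4 semitones, exactly the major third.

major third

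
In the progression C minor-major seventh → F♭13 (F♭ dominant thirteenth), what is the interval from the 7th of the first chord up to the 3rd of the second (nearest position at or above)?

The 7th of C minor-major seventh is B; the 3rd of F♭13 (F♭ dominant thirteenth) is A♭.
7 letter names make it a seventh; at 9 semitones (a whole step narrower than major) the quality is diminished.

diminished seventh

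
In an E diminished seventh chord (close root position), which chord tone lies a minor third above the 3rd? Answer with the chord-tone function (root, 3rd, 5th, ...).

Spelling the chord: E, G, Bb, Db.
The 3rd is G. A minor third above G is Bb.
Bb is the chord's 5th.

5th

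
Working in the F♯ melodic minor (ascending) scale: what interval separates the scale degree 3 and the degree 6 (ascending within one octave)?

augmented 4th

Spelling the F♯ melodic minor (ascending) scale: F♯ G♯ A B C♯ D♯ E♯.
So we need the interval from A up to D♯.
From A to D♯: 6 semitones over a fourth = augmented.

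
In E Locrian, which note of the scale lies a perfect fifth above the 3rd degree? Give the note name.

The scale is E F G A Bb C D.
The 3rd degree is G; a perfect fifth above that is D — scale degree 7.

D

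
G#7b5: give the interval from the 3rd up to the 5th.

diminished third

Spelling the chord: G#-B#-D-F#.
3rd = B#; 5th = D.
3 letter names make it a third; at 2 semitones (a whole step narrower than major) the quality is diminished.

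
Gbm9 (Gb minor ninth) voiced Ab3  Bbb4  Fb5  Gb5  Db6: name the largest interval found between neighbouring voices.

Adjacent intervals: Ab3→Bbb4 = minor ninth; Bbb4→Fb5 = perfect fifth; Fb5→Gb5 = major second; Gb5→Db6 = perfect fifth.
The largest is Ab3 to Bbb4, a minor ninth (13 semitones).

minor ninth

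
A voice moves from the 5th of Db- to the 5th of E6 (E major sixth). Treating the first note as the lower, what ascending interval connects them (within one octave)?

The 5th of Db- is Ab; the 5th of E6 (E major sixth) is B.
2 letter names make it a second; at 3 semitones (a half step wider than major) the quality is augmented.

augmented second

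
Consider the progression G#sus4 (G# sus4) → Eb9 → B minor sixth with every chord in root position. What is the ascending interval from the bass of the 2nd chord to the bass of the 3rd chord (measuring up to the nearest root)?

augmented fifth

The roots are Eb and B.
Eb up to B is 8 semitones, a half step wider than a perfect fifth, so the interval is augmented.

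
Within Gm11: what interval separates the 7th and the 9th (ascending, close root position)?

Gm11: G, Bb, D, F, A, C.
The 7th is F and the 9th is A.
F up to A spans 3 letter names and 4 semitones — a major third.

M3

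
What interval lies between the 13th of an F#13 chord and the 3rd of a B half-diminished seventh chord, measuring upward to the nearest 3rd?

F#13 has D# as its 13th, and B half-diminished seventh has D as its 3rd.
8 letter names make it an octave; at 11 semitones (a half step narrower than perfect) the quality is diminished.

diminished 8th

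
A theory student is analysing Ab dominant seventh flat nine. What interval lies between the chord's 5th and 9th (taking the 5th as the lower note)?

diminished fifth

The chord tones of Ab7b9 are Ab-C-Eb-Gb-Bbb.
So we need the interval from Eb up to Bbb.
Eb up to Bbb is 6 semitones, a half step narrower than a perfect fifth, so the interval is diminished.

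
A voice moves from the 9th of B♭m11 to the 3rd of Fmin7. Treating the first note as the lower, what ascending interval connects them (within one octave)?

B♭m11 has C as its 9th, and Fmin7 has A♭ as its 3rd.
C up to A♭ is 8 semitones, a half step narrower than a major sixth, so the interval is minor.

minor 6th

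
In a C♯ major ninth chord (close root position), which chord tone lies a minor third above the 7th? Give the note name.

D#

C♯maj9 (C♯ major ninth): C♯, E♯, G♯, B♯, D♯.
The 7th is B♯. A minor third above B♯ is D♯.
D♯ is the chord's 9th.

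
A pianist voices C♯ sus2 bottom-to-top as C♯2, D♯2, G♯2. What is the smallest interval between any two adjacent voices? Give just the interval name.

Adjacent intervals: C♯2→D♯2 = major second; D♯2→G♯2 = perfect fourth.
The smallest is C♯2 to D♯2, a major second (2 semitones).

major second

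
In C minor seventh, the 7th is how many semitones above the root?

10

C minor seventh: C E♭ G B♭.
C to B♭ is a minor seventh: 10 semitones.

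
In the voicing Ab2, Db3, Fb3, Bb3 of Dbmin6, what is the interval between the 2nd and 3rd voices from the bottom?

minor 3rd

Those voices are Db3 and Fb3.
From Db to Fb: 3 semitones over a third = minor.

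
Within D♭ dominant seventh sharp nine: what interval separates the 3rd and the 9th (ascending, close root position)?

Spelling the chord: D♭, F, A♭, C♭, E.
So we need the interval from F up to E.
Counting 7 letters and 11 half steps from F gives a major seventh.

major seventh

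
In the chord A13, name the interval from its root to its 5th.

perfect fifth

A dominant thirteenth is spelled A, C#, E, G, B, F#.
Root = A; 5th = E.
From A to E is 7 semitones, exactly the perfect fifth.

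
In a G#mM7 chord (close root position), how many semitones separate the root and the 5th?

7

The chord tones of G#m(maj7) (G# minor-major seventh) are G#-B-D#-F##.
G# to D# is a perfect fifth: 7 semitones.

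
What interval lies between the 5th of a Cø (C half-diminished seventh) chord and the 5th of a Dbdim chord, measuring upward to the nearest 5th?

minor second

Cø (C half-diminished seventh) has Gb as its 5th, and Dbdim has Abb as its 5th.
From Gb to Abb: 1 semitone over a second = minor.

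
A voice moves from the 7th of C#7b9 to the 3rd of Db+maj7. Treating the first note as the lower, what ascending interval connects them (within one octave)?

diminished fifth

C#7b9 has B as its 7th, and Db+maj7 has F as its 3rd.
From B to F: 6 semitones over a fifth = diminished.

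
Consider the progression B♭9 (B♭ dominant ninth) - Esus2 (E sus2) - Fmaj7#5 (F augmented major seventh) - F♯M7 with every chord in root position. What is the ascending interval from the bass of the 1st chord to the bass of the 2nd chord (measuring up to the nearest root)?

augmented fourth

The roots are B♭ and E.
B♭ up to E is 6 semitones, a half step wider than a perfect fourth, so the interval is augmented.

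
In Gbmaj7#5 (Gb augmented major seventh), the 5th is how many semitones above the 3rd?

4

The chord tones of Gbmaj7#5 are Gb Bb D F.
Bb to D is a major third: 4 semitones.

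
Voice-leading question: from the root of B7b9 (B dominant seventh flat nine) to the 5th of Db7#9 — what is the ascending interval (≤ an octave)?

The root of B7b9 (B dominant seventh flat nine) is B; the 5th of Db7#9 is Ab.
B up to Ab is 9 semitones, a whole step narrower than a major seventh, so the interval is diminished.

diminished seventh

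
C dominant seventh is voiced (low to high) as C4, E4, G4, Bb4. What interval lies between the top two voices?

Those voices are G4 and Bb4.
G up to Bb is 3 semitones, a half step narrower than a major third, so the interval is minor.

minor 3rd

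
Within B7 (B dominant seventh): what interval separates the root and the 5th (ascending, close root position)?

B dominant seventh is spelled B D# F# A.
The root is B and the 5th is F#.
From B to F# is 7 semitones, exactly the perfect fifth.

perfect fifth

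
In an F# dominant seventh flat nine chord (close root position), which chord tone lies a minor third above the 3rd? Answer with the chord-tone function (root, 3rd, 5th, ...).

Spelling the chord: F# A# C# E G.
The 3rd is A#. A minor third above A# is C#.
C# is the chord's 5th.

5th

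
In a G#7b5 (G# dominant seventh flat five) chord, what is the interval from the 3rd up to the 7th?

G#7b5 is spelled G#, B#, D, F#.
The 3rd is B# and the 7th is F#.
B# up to F# is 6 semitones, a half step narrower than a perfect fifth, so the interval is diminished.

diminished fifth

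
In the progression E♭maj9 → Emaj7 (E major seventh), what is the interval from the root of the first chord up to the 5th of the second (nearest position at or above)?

A5

E♭maj9 has E♭ as its root, and Emaj7 (E major seventh) has B as its 5th.
From E♭ to B: 8 semitones over a fifth = augmented.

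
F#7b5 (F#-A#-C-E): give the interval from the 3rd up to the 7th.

diminished 5th

The 3rd is A# and the 7th is E.
A# up to E is 6 semitones, a half step narrower than a perfect fifth, so the interval is diminished.
This 3–7 tritone is the characteristic tension at the heart of the dominant sound.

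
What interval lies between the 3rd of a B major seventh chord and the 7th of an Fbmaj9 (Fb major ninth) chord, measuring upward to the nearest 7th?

diminished 2nd

B major seventh has D# as its 3rd, and Fbmaj9 (Fb major ninth) has Eb as its 7th.
From D# to Eb: 0 semitones over a second = diminished.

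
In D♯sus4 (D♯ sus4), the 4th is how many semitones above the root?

D♯sus4: D♯-G♯-A♯.
D♯ to G♯ is a perfect fourth: 5 semitones.

5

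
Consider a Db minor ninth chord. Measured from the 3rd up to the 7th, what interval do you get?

Spelling the chord: Db-Fb-Ab-Cb-Eb.
3rd = Fb; 7th = Cb.
Counting 5 letters and 7 half steps from Fb gives a perfect fifth.

P5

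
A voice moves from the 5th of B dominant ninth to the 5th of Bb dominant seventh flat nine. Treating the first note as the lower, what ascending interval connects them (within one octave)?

diminished 8th

The 5th of B dominant ninth is F#; the 5th of Bb dominant seventh flat nine is F.
F# up to F is 11 semitones, a half step narrower than a perfect octave, so the interval is diminished.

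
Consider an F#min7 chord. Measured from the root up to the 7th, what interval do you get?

The chord tones of F#min7 are F#–A–C#–E.
That puts F# below E.
7 letter names make it a seventh; at 10 semitones (a half step narrower than major) the quality is minor.

m7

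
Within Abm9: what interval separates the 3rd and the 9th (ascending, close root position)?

Ab minor ninth is spelled Ab–Cb–Eb–Gb–Bb.
3rd = Cb; 9th = Bb.
Cb up to Bb spans 7 letter names and 11 semitones — a major seventh.

major seventh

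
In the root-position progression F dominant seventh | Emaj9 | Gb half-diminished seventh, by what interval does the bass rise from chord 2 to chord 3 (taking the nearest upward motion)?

diminished third

The roots are E and Gb.
E up to Gb is 2 semitones, a whole step narrower than a major third, so the interval is diminished.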